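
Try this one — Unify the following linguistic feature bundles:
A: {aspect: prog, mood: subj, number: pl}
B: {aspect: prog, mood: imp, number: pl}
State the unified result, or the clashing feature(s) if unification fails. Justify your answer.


Compare features:
aspect: A=prog vs B=prog -> unified: prog
mood: A=subj vs B=imp -> CLASH
number: A=pl vs B=pl -> unified: pl
Clash detected on feature 'mood' (subj vs imp); unification fails.

CLASH on 'mood' (subj vs imp)


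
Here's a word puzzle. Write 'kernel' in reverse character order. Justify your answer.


Reverse 'kernel' character by character: 'lenrek'.

lenrek


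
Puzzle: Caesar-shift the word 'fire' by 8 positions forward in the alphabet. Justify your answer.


Shift each letter by 8: f -> n, i -> q, r -> z, e -> m. Result: 'nqzm'.

nqzm


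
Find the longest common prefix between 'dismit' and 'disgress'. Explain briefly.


Compare from the start: 3 characters match: 'dis'. Mismatch at position 4: 'm' vs 'g'.

dis


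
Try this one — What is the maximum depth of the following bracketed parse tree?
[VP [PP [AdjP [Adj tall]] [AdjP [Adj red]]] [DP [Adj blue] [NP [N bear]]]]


Count bracket nesting levels:
'[' at pos 0: depth = 1
'[' at pos 4: depth = 2
'[' at pos 8: depth = 3
'[' at pos 14: depth = 4
'[' at pos 26: depth = 3
'[' at pos 32: depth = 4
'[' at pos 44: depth = 2
'[' at pos 48: depth = 3
'[' at pos 59: depth = 3
'[' at pos 63: depth = 4
Maximum depth reached: 4

4


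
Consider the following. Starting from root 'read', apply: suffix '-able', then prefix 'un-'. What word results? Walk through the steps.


Step 1: Add suffix '-able' to 'read' = 'readable'
Step 2: Add prefix 'un-' to 'readable' = 'unreadable'

unreadable


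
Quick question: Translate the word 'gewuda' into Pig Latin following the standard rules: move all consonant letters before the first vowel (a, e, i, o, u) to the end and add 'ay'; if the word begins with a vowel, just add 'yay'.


'gewuda': move consonant cluster 'g' to end and add 'ay': 'ewudagay'.

ewudagay


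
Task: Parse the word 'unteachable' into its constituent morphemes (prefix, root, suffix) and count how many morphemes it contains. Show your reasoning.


Step 1: Identify prefix: 'un' (meaning: not/reverse)
Step 2: Identify root: 'teach'
Step 3: Identify suffix(es): 'able'
Decomposition: un- (prefix: not/reverse) + teach (root) + -able (suffix: capable of)
Total morphemes: 3

3 morphemes (un- (prefix: not/reverse) + teach (root) + -able (suffix: capable of))


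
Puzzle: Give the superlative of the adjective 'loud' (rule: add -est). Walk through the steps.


Apply superlative formation (add -est): 'loud' -> 'loudest'.

loudest


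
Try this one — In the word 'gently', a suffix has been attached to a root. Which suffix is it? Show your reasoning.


The word 'gently' = 'gentle' (root) + '-ly' (suffix). The suffix is '-ly'.

ly


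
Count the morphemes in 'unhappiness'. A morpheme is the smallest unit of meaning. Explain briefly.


Decomposition: un- (prefix) + happy (root) + -ness (suffix) = 3 morpheme(s)

3 morphemes


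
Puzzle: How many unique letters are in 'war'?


Unique letters in 'war': {a, r, w} = 3 distinct letters.

3


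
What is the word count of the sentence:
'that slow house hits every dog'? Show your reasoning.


Split into words: that | slow | house | hits | every | dog = 6 words.

6


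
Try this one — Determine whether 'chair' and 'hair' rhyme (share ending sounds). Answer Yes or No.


Rime (stressed vowel + following sounds) of 'chair': -air = /ɛər/
Rime of 'hair': -air = /ɛər/
/ɛər/ and /ɛər/ are the same ending sound, so the words rhyme.

Yes


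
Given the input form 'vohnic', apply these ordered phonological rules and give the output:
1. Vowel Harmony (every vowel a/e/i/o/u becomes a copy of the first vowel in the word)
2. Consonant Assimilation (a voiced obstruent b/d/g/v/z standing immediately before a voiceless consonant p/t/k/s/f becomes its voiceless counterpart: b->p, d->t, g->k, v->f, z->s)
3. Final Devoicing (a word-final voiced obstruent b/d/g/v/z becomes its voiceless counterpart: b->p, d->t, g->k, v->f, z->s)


Starting form: 'vohnic'
Rule 1: Vowel Harmony: all vowels become 'o' (matching first vowel). 'vohnic' -> 'vohnoc'
Rule 2: Consonant Assimilation: no voiced obstruent (b/d/g/v/z) stands immediately before a voiceless consonant (p/t/k/s/f). No change.
Rule 3: Final Devoicing: final consonant 'c' is not one of the voiced obstruents b/d/g/v/z. No change.
Final form: 'vohnoc'

vohnoc


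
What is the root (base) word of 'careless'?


Remove suffix '-less' from 'careless' to get root 'care'.

care


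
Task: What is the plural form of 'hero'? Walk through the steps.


Apply rule: Add -es (consonant + o). 'hero' becomes 'heroes'.

heroes


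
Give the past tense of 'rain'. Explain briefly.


Apply rule: Add -ed. 'rain' becomes 'rained'.

rained


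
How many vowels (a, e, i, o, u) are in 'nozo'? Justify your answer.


Vowels in 'nozo': o, o = 2 vowels.

2


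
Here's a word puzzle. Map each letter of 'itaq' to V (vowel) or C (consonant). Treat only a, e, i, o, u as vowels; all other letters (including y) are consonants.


Letter mapping: i = V, t = C, a = V, q = C.

VCVC


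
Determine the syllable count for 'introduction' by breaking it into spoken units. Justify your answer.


Break 'introduction' into syllables: in-tro-duc-tion -> in | tro | duc | tion = 4 syllables

4 syllables


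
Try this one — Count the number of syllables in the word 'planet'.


Break 'planet' into syllables: plan-et -> plan | et = 2 syllables

2 syllables


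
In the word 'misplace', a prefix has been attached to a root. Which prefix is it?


The word 'misplace' = 'mis' (prefix) + 'place' (root). The prefix is 'mis'.

mis


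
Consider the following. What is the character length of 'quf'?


Spell out 'quf' and number each letter: q(1), u(2), f(3). Total: 3 letters.

3


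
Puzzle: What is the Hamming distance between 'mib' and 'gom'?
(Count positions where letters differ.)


Alignment:
Position 1: 'm' vs 'g' = DIFFER
Position 2: 'i' vs 'o' = DIFFER
Position 3: 'b' vs 'm' = DIFFER
Total differences: 3

3


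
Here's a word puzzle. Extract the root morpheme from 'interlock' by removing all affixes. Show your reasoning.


Remove prefix 'inter' from 'interlock' to get root 'lock'.

lock


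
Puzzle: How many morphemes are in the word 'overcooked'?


Decomposition: over- (prefix) + cook (root) + -ed (suffix) = 3 morpheme(s)

3 morphemes


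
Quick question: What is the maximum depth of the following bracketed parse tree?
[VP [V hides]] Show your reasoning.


Count bracket nesting levels:
'[' at pos 0: depth = 1
'[' at pos 4: depth = 2
Maximum depth reached: 2

2


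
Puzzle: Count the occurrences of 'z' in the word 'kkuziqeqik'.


Letter 'z' in 'kkuziqeqik': found at position(s) 4 = 1 occurrence(s).

1


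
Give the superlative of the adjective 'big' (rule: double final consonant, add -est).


Apply superlative formation (double final consonant, add -est): 'big' -> 'biggest'.

biggest


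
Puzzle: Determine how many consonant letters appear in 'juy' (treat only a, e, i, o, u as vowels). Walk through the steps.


Consonants in 'juy': j, y = 2 consonants.

2


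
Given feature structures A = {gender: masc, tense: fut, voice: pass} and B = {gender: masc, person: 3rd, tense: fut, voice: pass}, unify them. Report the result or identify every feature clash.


Compare features:
gender: A=masc vs B=masc -> unified: masc
person: A=_ vs B=3rd -> unified: 3rd
tense: A=fut vs B=fut -> unified: fut
voice: A=pass vs B=pass -> unified: pass
No clashes found.

Unified: {gender: masc, person: 3rd, tense: fut, voice: pass}


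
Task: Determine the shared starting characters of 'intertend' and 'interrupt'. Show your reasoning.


Compare from the start: 5 characters match: 'inter'. Mismatch at position 6: 't' vs 'r'.

inter


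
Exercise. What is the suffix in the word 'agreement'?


The word 'agreement' = 'agree' (root) + '-ment' (suffix). The suffix is '-ment'.

ment


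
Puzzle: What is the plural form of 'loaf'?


Apply rule: Change -f to -ves. 'loaf' becomes 'loaves'.

loaves


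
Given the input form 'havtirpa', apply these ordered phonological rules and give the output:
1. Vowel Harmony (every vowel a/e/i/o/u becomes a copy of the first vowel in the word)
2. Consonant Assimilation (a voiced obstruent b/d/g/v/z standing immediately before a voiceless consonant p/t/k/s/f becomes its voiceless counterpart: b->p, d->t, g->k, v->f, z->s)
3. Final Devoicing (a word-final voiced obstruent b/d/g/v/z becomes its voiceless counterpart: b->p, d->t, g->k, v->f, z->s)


Starting form: 'havtirpa'
Rule 1: Vowel Harmony: all vowels become 'a' (matching first vowel). 'havtirpa' -> 'havtarpa'
Rule 2: Consonant Assimilation: voiced obstruent before voiceless consonant becomes voiceless ('vt' -> 'ft'). 'havtarpa' -> 'haftarpa'
Rule 3: Final Devoicing: the word ends in the vowel 'a', not a consonant. No change.
Final form: 'haftarpa'

haftarpa


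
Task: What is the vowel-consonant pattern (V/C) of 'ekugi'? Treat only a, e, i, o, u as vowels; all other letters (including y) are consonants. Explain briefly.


Letter mapping: e = V, k = C, u = V, g = C, i = V.

VCVCV


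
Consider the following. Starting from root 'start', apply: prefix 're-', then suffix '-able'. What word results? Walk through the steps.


Step 1: Add prefix 're-' to 'start' = 'restart'
Step 2: Add suffix '-able' to 'restart' = 'restartable'

restartable


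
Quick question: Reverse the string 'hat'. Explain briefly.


Reverse 'hat' character by character: 'tah'.

tah


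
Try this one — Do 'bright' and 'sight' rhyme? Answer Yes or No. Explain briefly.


Rime (stressed vowel + following sounds) of 'bright': -ight = /aɪt/
Rime of 'sight': -ight = /aɪt/
/aɪt/ and /aɪt/ are the same ending sound, so the words rhyme.

Yes


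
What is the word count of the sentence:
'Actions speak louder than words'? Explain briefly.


Split into words: Actions | speak | louder | than | words = 5 words.

5


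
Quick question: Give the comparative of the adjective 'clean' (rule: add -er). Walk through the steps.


Apply comparative formation (add -er): 'clean' -> 'cleaner'.

cleaner


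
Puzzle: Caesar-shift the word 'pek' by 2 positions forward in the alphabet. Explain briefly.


Shift each letter by 2: p -> r, e -> g, k -> m. Result: 'rgm'.

rgm


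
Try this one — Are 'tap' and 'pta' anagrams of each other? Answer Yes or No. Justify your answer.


Sorted letters of 'tap': 'apt'
Sorted letters of 'pta': 'apt'
They match.

Yes


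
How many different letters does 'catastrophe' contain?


Unique letters in 'catastrophe': {a, c, e, h, o, p, r, s, t} = 9 distinct letters.

9


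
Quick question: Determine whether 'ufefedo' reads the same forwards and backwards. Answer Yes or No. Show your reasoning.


Forward: 'ufefedo'
Reversed: 'odefefu'
They differ.

No


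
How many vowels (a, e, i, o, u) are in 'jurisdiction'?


Vowels in 'jurisdiction': u, i, i, i, o = 5 vowels.

5


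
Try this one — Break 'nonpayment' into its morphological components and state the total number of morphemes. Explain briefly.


Step 1: Identify prefix: 'non' (meaning: not)
Step 2: Identify root: 'pay'
Step 3: Identify suffix(es): 'ment'
Decomposition: non- (prefix: not) + pay (root) + -ment (suffix: action/result)
Total morphemes: 3

3 morphemes (non- (prefix: not) + pay (root) + -ment (suffix: action/result))


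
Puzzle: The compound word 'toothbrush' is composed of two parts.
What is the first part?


Split 'toothbrush' into 'tooth' + 'brush'. The first part is 'tooth'.

tooth


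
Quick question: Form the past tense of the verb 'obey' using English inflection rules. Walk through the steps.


Apply rule: Add -ed. 'obey' becomes 'obeyed'.

obeyed


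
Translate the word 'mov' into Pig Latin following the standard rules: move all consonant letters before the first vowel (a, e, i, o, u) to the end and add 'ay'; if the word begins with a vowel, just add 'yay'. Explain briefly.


'mov': move consonant cluster 'm' to end and add 'ay': 'ovmay'.

ovmay


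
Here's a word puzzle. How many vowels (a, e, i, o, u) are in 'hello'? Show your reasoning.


Vowels in 'hello': e, o = 2 vowels.

2


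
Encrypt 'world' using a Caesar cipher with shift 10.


Shift each letter by 10: w -> g, o -> y, r -> b, l -> v, d -> n. Result: 'gybvn'.

gybvn


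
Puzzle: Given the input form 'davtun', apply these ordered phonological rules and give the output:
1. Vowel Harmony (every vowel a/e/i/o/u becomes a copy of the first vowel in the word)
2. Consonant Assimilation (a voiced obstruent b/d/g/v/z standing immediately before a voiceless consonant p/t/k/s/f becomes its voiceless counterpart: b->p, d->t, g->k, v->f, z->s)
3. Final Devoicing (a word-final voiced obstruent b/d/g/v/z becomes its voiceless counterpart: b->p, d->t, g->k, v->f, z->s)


Starting form: 'davtun'
Rule 1: Vowel Harmony: all vowels become 'a' (matching first vowel). 'davtun' -> 'davtan'
Rule 2: Consonant Assimilation: voiced obstruent before voiceless consonant becomes voiceless ('vt' -> 'ft'). 'davtan' -> 'daftan'
Rule 3: Final Devoicing: final consonant 'n' is not one of the voiced obstruents b/d/g/v/z. No change.
Final form: 'daftan'

daftan


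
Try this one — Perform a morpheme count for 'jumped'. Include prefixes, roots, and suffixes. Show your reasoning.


Decomposition: jump (root) + -ed (suffix) = 2 morpheme(s)

2 morphemes


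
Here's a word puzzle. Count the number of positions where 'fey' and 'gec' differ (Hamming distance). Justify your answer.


Alignment:
Position 1: 'f' vs 'g' = DIFFER
Position 2: 'e' vs 'e' = match
Position 3: 'y' vs 'c' = DIFFER
Total differences: 2

2


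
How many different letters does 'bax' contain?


Unique letters in 'bax': {a, b, x} = 3 distinct letters.

3


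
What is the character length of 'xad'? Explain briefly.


Spell out 'xad' and number each letter: x(1), a(2), d(3). Total: 3 letters.

3


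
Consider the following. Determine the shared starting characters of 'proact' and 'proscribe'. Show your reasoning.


Compare from the start: 3 characters match: 'pro'. Mismatch at position 4: 'a' vs 's'.

pro


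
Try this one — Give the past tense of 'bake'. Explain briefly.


Apply rule: Add -d (word ends in -e). 'bake' becomes 'baked'.

baked


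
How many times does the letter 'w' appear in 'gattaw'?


Letter 'w' in 'gattaw': found at position(s) 6 = 1 occurrence(s).

1


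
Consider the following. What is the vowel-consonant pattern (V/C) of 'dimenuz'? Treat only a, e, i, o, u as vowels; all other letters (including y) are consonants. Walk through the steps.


Letter mapping: d = C, i = V, m = C, e = V, n = C, u = V, z = C.

CVCVCVC


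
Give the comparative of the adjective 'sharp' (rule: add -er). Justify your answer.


Apply comparative formation (add -er): 'sharp' -> 'sharper'.

sharper


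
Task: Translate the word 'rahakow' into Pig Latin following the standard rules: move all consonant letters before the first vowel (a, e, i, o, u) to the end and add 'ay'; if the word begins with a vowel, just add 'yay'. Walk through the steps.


'rahakow': move consonant cluster 'r' to end and add 'ay': 'ahakowray'.

ahakowray


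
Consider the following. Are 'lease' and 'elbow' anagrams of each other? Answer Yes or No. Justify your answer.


Sorted letters of 'lease': 'aeels'
Sorted letters of 'elbow': 'below'
They do not match.

No


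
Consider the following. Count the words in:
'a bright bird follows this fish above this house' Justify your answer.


Split into words: a | bright | bird | follows | this | fish | above | this | house = 9 words.

9


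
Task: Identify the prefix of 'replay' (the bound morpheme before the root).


The word 'replay' = 're' (prefix) + 'play' (root). The prefix is 're'.

re


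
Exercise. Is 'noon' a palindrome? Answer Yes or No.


Forward: 'noon'
Reversed: 'noon'
They are identical.

Yes


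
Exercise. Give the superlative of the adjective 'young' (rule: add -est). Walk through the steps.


Apply superlative formation (add -est): 'young' -> 'youngest'.

youngest


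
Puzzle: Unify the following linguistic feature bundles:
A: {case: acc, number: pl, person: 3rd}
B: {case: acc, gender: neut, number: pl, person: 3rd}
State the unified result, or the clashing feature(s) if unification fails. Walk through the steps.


Compare features:
case: A=acc vs B=acc -> unified: acc
gender: A=_ vs B=neut -> unified: neut
number: A=pl vs B=pl -> unified: pl
person: A=3rd vs B=3rd -> unified: 3rd
No clashes found.

Unified: {case: acc, gender: neut, number: pl, person: 3rd}


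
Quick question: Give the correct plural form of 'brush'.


Apply rule: Add -es (sibilant/fricative ending). 'brush' becomes 'brushes'.

brushes


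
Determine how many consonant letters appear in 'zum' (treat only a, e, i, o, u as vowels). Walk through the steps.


Consonants in 'zum': z, m = 2 consonants.

2


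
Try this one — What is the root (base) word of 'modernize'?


Remove suffix '-ize' from 'modernize' to get root 'modern'.

modern


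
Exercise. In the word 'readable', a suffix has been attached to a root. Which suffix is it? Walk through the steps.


The word 'readable' = 'read' (root) + '-able' (suffix). The suffix is '-able'.

able


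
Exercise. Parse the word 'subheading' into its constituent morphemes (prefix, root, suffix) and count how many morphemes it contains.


Step 1: Identify prefix: 'sub' (meaning: below)
Step 2: Identify root: 'head'
Step 3: Identify suffix(es): 'ing'
Decomposition: sub- (prefix: below) + head (root) + -ing (suffix: ongoing/result)
Total morphemes: 3

3 morphemes (sub- (prefix: below) + head (root) + -ing (suffix: ongoing/result))


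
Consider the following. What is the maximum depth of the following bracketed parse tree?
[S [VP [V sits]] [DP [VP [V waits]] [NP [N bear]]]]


Count bracket nesting levels:
'[' at pos 0: depth = 1
'[' at pos 3: depth = 2
'[' at pos 7: depth = 3
'[' at pos 17: depth = 2
'[' at pos 21: depth = 3
'[' at pos 25: depth = 4
'[' at pos 36: depth = 3
'[' at pos 40: depth = 4
Maximum depth reached: 4

4


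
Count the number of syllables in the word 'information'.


Break 'information' into syllables: in-for-ma-tion -> in | for | ma | tion = 4 syllables

4 syllables


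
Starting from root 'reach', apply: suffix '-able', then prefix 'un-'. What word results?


Step 1: Add suffix '-able' to 'reach' = 'reachable'
Step 2: Add prefix 'un-' to 'reachable' = 'unreachable'

unreachable


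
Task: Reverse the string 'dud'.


Reverse 'dud' character by character: 'dud'.

dud


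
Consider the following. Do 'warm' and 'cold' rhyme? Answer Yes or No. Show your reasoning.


Rime (stressed vowel + following sounds) of 'warm': -arm = /ɔːrm/
Rime of 'cold': -old = /oʊld/
/ɔːrm/ and /oʊld/ are different ending sounds, so the words do not rhyme.

No


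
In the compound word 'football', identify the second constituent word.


Split 'football' into 'foot' + 'ball'. The second part is 'ball'.

ball


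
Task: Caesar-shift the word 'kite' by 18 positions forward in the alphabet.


Shift each letter by 18: k -> c, i -> a, t -> l, e -> w. Result: 'calw'.

calw


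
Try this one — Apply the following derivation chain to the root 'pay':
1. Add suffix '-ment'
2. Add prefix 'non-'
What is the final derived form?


Step 1: Add suffix '-ment' to 'pay' = 'payment'
Step 2: Add prefix 'non-' to 'payment' = 'nonpayment'

nonpayment


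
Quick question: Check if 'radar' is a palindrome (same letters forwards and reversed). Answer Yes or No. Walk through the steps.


Forward: 'radar'
Reversed: 'radar'
They are identical.

Yes


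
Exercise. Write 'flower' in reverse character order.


Reverse 'flower' character by character: 'rewolf'.

rewolf


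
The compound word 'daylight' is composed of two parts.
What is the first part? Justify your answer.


Split 'daylight' into 'day' + 'light'. The first part is 'day'.

day


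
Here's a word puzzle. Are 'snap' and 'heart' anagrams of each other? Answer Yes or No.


Sorted letters of 'snap': 'anps'
Sorted letters of 'heart': 'aehrt'
They do not match.

No


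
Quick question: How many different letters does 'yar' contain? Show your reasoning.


Unique letters in 'yar': {a, r, y} = 3 distinct letters.

3


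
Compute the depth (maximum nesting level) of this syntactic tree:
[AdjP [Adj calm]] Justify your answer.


Count bracket nesting levels:
'[' at pos 0: depth = 1
'[' at pos 6: depth = 2
Maximum depth reached: 2

2


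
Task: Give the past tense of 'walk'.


Apply rule: Add -ed. 'walk' becomes 'walked'.

walked


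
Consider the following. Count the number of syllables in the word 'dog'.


Break 'dog' into syllables: dog -> dog = 1 syllable

1 syllable


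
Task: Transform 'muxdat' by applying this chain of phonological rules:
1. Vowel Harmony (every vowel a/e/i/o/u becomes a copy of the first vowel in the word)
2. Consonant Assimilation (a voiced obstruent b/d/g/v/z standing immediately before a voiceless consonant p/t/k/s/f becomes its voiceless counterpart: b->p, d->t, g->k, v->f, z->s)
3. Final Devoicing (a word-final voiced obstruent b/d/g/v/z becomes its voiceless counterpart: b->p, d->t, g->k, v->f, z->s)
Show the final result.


Starting form: 'muxdat'
Rule 1: Vowel Harmony: all vowels become 'u' (matching first vowel). 'muxdat' -> 'muxdut'
Rule 2: Consonant Assimilation: no voiced obstruent (b/d/g/v/z) stands immediately before a voiceless consonant (p/t/k/s/f). No change.
Rule 3: Final Devoicing: final consonant 't' is not one of the voiced obstruents b/d/g/v/z. No change.
Final form: 'muxdut'

muxdut


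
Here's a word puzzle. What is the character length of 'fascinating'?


Spell out 'fascinating' and number each letter: f(1), a(2), s(3), c(4), i(5), n(6), a(7), t(8), i(9), n(10), g(11). Total: 11 letters.

11


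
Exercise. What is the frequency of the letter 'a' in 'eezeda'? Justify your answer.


Letter 'a' in 'eezeda': found at position(s) 6 = 1 occurrence(s).

1


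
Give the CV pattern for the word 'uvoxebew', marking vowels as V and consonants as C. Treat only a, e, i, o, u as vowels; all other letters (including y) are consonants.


Letter mapping: u = V, v = C, o = V, x = C, e = V, b = C, e = V, w = C.

VCVCVCVC


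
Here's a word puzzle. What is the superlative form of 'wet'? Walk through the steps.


Apply superlative formation (double final consonant, add -est): 'wet' -> 'wettest'.

wettest


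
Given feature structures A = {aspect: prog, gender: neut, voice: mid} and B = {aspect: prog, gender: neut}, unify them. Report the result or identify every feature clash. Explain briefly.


Compare features:
aspect: A=prog vs B=prog -> unified: prog
gender: A=neut vs B=neut -> unified: neut
voice: A=mid vs B=_ -> unified: mid
No clashes found.

Unified: {aspect: prog, gender: neut, voice: mid}


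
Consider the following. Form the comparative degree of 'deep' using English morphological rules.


Apply comparative formation (add -er): 'deep' -> 'deeper'.

deeper


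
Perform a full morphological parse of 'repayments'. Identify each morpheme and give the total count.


Step 1: Identify prefix: 're' (meaning: again)
Step 2: Identify root: 'pay'
Step 3: Identify suffix(es): 'ment, s'
Decomposition: re- (prefix: again) + pay (root) + -ment (suffix: action/result) + -s (plural)
Total morphemes: 4

4 morphemes (re- (prefix: again) + pay (root) + -ment (suffix: action/result) + -s (plural))


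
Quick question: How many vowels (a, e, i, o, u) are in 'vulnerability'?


Vowels in 'vulnerability': u, e, a, i, i = 5 vowels.

5


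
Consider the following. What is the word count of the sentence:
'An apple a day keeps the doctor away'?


Split into words: An | apple | a | day | keeps | the | doctor | away = 8 words.

8


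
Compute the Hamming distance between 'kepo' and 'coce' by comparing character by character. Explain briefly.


Alignment:
Position 1: 'k' vs 'c' = DIFFER
Position 2: 'e' vs 'o' = DIFFER
Position 3: 'p' vs 'c' = DIFFER
Position 4: 'o' vs 'e' = DIFFER
Total differences: 4

4


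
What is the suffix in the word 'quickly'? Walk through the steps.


The word 'quickly' = 'quick' (root) + '-ly' (suffix). The suffix is '-ly'.

ly


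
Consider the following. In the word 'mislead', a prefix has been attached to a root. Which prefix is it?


The word 'mislead' = 'mis' (prefix) + 'lead' (root). The prefix is 'mis'.

mis


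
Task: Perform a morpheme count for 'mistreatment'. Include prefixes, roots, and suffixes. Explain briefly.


Decomposition: mis- (prefix) + treat (root) + -ment (suffix) = 3 morpheme(s)

3 morphemes


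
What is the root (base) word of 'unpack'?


Remove prefix 'un' from 'unpack' to get root 'pack'.

pack


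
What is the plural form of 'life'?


Apply rule: Change -fe to -ves. 'life' becomes 'lives'.

lives


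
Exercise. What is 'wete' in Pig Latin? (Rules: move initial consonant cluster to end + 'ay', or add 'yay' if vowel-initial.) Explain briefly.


'wete': move consonant cluster 'w' to end and add 'ay': 'eteway'.

eteway


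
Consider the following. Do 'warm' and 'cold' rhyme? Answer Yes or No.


Rime (stressed vowel + following sounds) of 'warm': -arm = /ɔːrm/
Rime of 'cold': -old = /oʊld/
/ɔːrm/ and /oʊld/ are different ending sounds, so the words do not rhyme.

No


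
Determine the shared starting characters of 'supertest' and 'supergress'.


Compare from the start: 5 characters match: 'super'. Mismatch at position 6: 't' vs 'g'.

super


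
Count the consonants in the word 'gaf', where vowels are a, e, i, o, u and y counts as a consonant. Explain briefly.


Consonants in 'gaf': g, f = 2 consonants.

2


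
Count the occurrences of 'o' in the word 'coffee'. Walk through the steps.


Letter 'o' in 'coffee': found at position(s) 2 = 1 occurrence(s).

1


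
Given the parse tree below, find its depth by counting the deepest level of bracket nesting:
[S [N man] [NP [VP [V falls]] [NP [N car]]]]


Count bracket nesting levels:
'[' at pos 0: depth = 1
'[' at pos 3: depth = 2
'[' at pos 11: depth = 2
'[' at pos 15: depth = 3
'[' at pos 19: depth = 4
'[' at pos 30: depth = 3
'[' at pos 34: depth = 4
Maximum depth reached: 4

4


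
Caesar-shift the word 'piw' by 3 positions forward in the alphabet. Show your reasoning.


Shift each letter by 3: p -> s, i -> l, w -> z. Result: 'slz'.

slz


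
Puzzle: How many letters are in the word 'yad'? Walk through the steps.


Spell out 'yad' and number each letter: y(1), a(2), d(3). Total: 3 letters.

3


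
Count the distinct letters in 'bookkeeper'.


Unique letters in 'bookkeeper': {b, e, k, o, p, r} = 6 distinct letters.

6


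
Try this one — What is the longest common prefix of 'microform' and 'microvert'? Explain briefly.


Compare from the start: 5 characters match: 'micro'. Mismatch at position 6: 'f' vs 'v'.

micro


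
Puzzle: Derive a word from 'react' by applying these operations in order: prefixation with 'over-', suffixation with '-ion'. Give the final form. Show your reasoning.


Step 1: Add prefix 'over-' to 'react' = 'overreact'
Step 2: Add suffix '-ion' to 'overreact' = 'overreaction'

overreaction


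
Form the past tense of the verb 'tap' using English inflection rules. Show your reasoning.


Apply rule: Double final consonant and add -ed. 'tap' becomes 'tapped'.

tapped


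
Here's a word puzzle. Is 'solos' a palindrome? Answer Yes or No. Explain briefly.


Forward: 'solos'
Reversed: 'solos'
They are identical.

Yes


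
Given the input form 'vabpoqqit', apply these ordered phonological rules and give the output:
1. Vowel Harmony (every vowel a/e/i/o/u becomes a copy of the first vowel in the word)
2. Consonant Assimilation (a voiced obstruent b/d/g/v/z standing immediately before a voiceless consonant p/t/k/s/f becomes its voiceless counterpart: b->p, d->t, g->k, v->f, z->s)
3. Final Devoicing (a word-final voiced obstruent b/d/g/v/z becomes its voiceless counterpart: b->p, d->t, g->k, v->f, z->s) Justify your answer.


Starting form: 'vabpoqqit'
Rule 1: Vowel Harmony: all vowels become 'a' (matching first vowel). 'vabpoqqit' -> 'vabpaqqat'
Rule 2: Consonant Assimilation: voiced obstruent before voiceless consonant becomes voiceless ('bp' -> 'pp'). 'vabpaqqat' -> 'vappaqqat'
Rule 3: Final Devoicing: final consonant 't' is not one of the voiced obstruents b/d/g/v/z. No change.
Final form: 'vappaqqat'

vappaqqat


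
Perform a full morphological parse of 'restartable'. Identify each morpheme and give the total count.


Step 1: Identify prefix: 're' (meaning: again)
Step 2: Identify root: 'start'
Step 3: Identify suffix(es): 'able'
Decomposition: re- (prefix: again) + start (root) + -able (suffix: capable of)
Total morphemes: 3

3 morphemes (re- (prefix: again) + start (root) + -able (suffix: capable of))


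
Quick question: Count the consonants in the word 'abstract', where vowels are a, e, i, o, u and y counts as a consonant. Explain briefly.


Consonants in 'abstract': b, s, t, r, c, t = 6 consonants.

6


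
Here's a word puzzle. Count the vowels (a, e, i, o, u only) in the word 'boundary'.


Vowels in 'boundary': o, u, a = 3 vowels.

3


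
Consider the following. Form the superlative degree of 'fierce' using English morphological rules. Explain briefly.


Apply superlative formation (ends in e: add -st): 'fierce' -> 'fiercest'.

fiercest


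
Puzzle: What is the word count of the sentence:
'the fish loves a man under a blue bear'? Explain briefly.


Split into words: the | fish | loves | a | man | under | a | blue | bear = 9 words.

9


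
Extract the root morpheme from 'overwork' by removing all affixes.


Remove prefix 'over' from 'overwork' to get root 'work'.

work


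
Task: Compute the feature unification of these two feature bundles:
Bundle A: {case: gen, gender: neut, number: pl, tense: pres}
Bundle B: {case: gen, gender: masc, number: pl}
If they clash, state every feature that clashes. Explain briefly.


Compare features:
case: A=gen vs B=gen -> unified: gen
gender: A=neut vs B=masc -> CLASH
number: A=pl vs B=pl -> unified: pl
tense: A=pres vs B=_ -> unified: pres
Clash detected on feature 'gender' (neut vs masc); unification fails.

CLASH on 'gender' (neut vs masc)


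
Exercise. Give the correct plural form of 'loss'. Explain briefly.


Apply rule: Add -es (sibilant/fricative ending). 'loss' becomes 'losses'.

losses


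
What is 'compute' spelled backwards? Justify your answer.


Reverse 'compute' character by character: 'etupmoc'.

etupmoc


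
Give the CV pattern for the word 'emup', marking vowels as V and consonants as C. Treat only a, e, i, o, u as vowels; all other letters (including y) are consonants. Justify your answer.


Letter mapping: e = V, m = C, u = V, p = C.

VCVC


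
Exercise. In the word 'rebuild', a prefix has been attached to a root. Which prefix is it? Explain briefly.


The word 'rebuild' = 're' (prefix) + 'build' (root). The prefix is 're'.

re


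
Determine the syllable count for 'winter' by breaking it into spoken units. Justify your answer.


Break 'winter' into syllables: win-ter -> win | ter = 2 syllables

2 syllables


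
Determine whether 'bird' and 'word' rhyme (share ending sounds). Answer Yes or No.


Rime (stressed vowel + following sounds) of 'bird': -ird = /ɜːrd/
Rime of 'word': -ord = /ɜːrd/
/ɜːrd/ and /ɜːrd/ are the same ending sound, so the words rhyme.

Yes


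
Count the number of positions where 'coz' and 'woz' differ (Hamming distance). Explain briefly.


Alignment:
Position 1: 'c' vs 'w' = DIFFER
Position 2: 'o' vs 'o' = match
Position 3: 'z' vs 'z' = match
Total differences: 1

1


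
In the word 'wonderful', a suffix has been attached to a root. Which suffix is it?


The word 'wonderful' = 'wonder' (root) + '-ful' (suffix). The suffix is '-ful'.

ful


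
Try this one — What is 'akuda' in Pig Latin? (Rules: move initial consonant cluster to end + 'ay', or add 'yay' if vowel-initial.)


'akuda' starts with a vowel, so add 'yay': 'akudayay'.

akudayay


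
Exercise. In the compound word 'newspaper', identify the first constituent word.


Split 'newspaper' into 'news' + 'paper'. The first part is 'news'.

news


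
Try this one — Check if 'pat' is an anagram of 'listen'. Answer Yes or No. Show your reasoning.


Sorted letters of 'pat': 'apt'
Sorted letters of 'listen': 'eilnst'
They do not match.

No


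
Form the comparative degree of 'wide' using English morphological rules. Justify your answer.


Apply comparative formation (ends in e: add -r): 'wide' -> 'wider'.

wider


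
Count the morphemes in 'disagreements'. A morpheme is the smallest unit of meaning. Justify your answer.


Decomposition: dis- (prefix) + agree (root) + -ment (suffix) + -s (plural) = 4 morpheme(s)

4 morphemes


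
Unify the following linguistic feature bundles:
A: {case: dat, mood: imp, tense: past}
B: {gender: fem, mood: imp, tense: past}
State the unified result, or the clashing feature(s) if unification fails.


Compare features:
case: A=dat vs B=_ -> unified: dat
gender: A=_ vs B=fem -> unified: fem
mood: A=imp vs B=imp -> unified: imp
tense: A=past vs B=past -> unified: past
No clashes found.

Unified: {case: dat, gender: fem, mood: imp, tense: past}


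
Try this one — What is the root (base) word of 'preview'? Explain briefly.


Remove prefix 'pre' from 'preview' to get root 'view'.

view


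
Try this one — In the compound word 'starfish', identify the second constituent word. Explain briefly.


Split 'starfish' into 'star' + 'fish'. The second part is 'fish'.

fish


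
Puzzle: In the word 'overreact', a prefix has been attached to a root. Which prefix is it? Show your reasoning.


The word 'overreact' = 'over' (prefix) + 'react' (root). The prefix is 'over'.

over


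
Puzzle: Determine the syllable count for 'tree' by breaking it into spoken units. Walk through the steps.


Break 'tree' into syllables: tree -> tree = 1 syllable

1 syllable


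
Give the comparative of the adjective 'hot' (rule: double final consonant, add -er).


Apply comparative formation (double final consonant, add -er): 'hot' -> 'hotter'.

hotter


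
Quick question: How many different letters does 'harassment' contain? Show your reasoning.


Unique letters in 'harassment': {a, e, h, m, n, r, s, t} = 8 distinct letters.

8


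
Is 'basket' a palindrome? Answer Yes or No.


Forward: 'basket'
Reversed: 'teksab'
They differ.

No


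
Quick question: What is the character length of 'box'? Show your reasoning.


Spell out 'box' and number each letter: b(1), o(2), x(3). Total: 3 letters.

3


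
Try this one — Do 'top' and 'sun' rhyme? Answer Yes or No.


Rime (stressed vowel + following sounds) of 'top': -op = /ɒp/
Rime of 'sun': -un = /ʌn/
/ɒp/ and /ʌn/ are different ending sounds, so the words do not rhyme.

No


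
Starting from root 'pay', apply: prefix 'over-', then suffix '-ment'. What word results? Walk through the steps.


Step 1: Add prefix 'over-' to 'pay' = 'overpay'
Step 2: Add suffix '-ment' to 'overpay' = 'overpayment'

overpayment


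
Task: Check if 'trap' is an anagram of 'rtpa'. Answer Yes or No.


Sorted letters of 'trap': 'aprt'
Sorted letters of 'rtpa': 'aprt'
They match.

Yes


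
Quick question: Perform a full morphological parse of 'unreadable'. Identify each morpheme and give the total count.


Step 1: Identify prefix: 'un' (meaning: not/reverse)
Step 2: Identify root: 'read'
Step 3: Identify suffix(es): 'able'
Decomposition: un- (prefix: not/reverse) + read (root) + -able (suffix: capable of)
Total morphemes: 3

3 morphemes (un- (prefix: not/reverse) + read (root) + -able (suffix: capable of))


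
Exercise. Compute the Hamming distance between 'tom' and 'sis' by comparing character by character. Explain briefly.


Alignment:
Position 1: 't' vs 's' = DIFFER
Position 2: 'o' vs 'i' = DIFFER
Position 3: 'm' vs 's' = DIFFER
Total differences: 3

3


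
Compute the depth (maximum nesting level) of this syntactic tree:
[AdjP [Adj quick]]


Count bracket nesting levels:
'[' at pos 0: depth = 1
'[' at pos 6: depth = 2
Maximum depth reached: 2

2


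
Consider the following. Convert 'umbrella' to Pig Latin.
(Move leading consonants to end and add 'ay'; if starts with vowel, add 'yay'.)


'umbrella' starts with a vowel, so add 'yay': 'umbrellayay'.

umbrellayay


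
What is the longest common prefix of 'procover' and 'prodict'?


Compare from the start: 3 characters match: 'pro'. Mismatch at position 4: 'c' vs 'd'.

pro


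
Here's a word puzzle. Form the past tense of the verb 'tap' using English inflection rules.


Apply rule: Double final consonant and add -ed. 'tap' becomes 'tapped'.

tapped


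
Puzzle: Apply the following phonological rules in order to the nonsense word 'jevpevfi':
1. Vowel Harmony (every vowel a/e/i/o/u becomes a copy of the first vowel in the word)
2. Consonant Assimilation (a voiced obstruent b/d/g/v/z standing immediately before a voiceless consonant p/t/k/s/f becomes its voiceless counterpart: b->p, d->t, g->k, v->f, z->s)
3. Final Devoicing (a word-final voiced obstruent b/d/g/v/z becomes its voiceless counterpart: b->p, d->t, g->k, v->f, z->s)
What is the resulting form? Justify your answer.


Starting form: 'jevpevfi'
Rule 1: Vowel Harmony: all vowels become 'e' (matching first vowel). 'jevpevfi' -> 'jevpevfe'
Rule 2: Consonant Assimilation: voiced obstruent before voiceless consonant becomes voiceless ('vp' -> 'fp', 'vf' -> 'ff'). 'jevpevfe' -> 'jefpeffe'
Rule 3: Final Devoicing: the word ends in the vowel 'e', not a consonant. No change.
Final form: 'jefpeffe'

jefpeffe


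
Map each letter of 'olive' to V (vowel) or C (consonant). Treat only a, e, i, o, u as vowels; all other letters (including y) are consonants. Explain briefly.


Letter mapping: o = V, l = C, i = V, v = C, e = V.

VCVCV


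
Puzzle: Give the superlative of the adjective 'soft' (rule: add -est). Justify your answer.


Apply superlative formation (add -est): 'soft' -> 'softest'.

softest


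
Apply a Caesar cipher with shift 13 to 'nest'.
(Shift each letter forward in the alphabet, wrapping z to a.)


Shift each letter by 13: n -> a, e -> r, s -> f, t -> g. Result: 'arfg'.

arfg


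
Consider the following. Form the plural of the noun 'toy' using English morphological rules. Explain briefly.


Apply rule: Add -s. 'toy' becomes 'toys'.

toys


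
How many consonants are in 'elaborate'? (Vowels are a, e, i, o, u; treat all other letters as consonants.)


Consonants in 'elaborate': l, b, r, t = 4 consonants.

4


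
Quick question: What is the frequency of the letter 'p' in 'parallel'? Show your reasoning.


Letter 'p' in 'parallel': found at position(s) 1 = 1 occurrence(s).

1


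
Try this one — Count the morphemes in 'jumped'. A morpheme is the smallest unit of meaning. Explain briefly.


Decomposition: jump (root) + -ed (suffix) = 2 morpheme(s)

2 morphemes


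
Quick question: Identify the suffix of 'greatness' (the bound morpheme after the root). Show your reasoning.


The word 'greatness' = 'great' (root) + '-ness' (suffix). The suffix is '-ness'.

ness
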